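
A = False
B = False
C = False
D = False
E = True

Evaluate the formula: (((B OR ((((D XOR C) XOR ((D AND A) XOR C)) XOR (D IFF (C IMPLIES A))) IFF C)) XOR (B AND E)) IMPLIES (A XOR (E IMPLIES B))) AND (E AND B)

D XOR C = False XOR False = False
D AND A = False AND False = False
(D AND A) XOR C = False XOR False = False
(D XOR C) XOR ((D AND A) XOR C) = False XOR False = False
C IMPLIES A = False IMPLIES False = True
D IFF (C IMPLIES A) = False IFF True = False
((D XOR C) XOR ((D AND A) XOR C)) XOR (D IFF (C IMPLIES A)) = False XOR False = False
(((D XOR C) XOR ((D AND A) XOR C)) XOR (D IFF (C IMPLIES A))) IFF C = False IFF False = True
B OR ((((D XOR C) XOR ((D AND A) XOR C)) XOR (D IFF (C IMPLIES A))) IFF C) = False OR True = True
B AND E = False AND True = False
(B OR ((((D XOR C) XOR ((D AND A) XOR C)) XOR (D IFF (C IMPLIES A))) IFF C)) XOR (B AND E) = True XOR False = True
E IMPLIES B = True IMPLIES False = False
A XOR (E IMPLIES B) = False XOR False = False
((B OR ((((D XOR C) XOR ((D AND A) XOR C)) XOR (D IFF (C IMPLIES A))) IFF C)) XOR (B AND E)) IMPLIES (A XOR (E IMPLIES B)) = True IMPLIES False = False
E AND B = True AND False = False
(((B OR ((((D XOR C) XOR ((D AND A) XOR C)) XOR (D IFF (C IMPLIES A))) IFF C)) XOR (B AND E)) IMPLIES (A XOR (E IMPLIES B))) AND (E AND B) = False AND False = False

False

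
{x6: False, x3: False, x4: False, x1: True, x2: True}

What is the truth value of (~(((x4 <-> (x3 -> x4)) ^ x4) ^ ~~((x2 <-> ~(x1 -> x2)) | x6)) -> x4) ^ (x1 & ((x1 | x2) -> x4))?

x3 -> x4 = False -> False = True
x4 <-> (x3 -> x4) = False <-> True = False
(x4 <-> (x3 -> x4)) ^ x4 = False ^ False = False
x1 -> x2 = True -> True = True
~(x1 -> x2) = ~True = False
x2 <-> ~(x1 -> x2) = True <-> False = False
(x2 <-> ~(x1 -> x2)) | x6 = False | False = False
~((x2 <-> ~(x1 -> x2)) | x6) = ~False = True
~~((x2 <-> ~(x1 -> x2)) | x6) = ~True = False
((x4 <-> (x3 -> x4)) ^ x4) ^ ~~((x2 <-> ~(x1 -> x2)) | x6) = False ^ False = False
~(((x4 <-> (x3 -> x4)) ^ x4) ^ ~~((x2 <-> ~(x1 -> x2)) | x6)) = ~False = True
~(((x4 <-> (x3 -> x4)) ^ x4) ^ ~~((x2 <-> ~(x1 -> x2)) | x6)) -> x4 = True -> False = False
x1 | x2 = True | True = True
(x1 | x2) -> x4 = True -> False = False
x1 & ((x1 | x2) -> x4) = True & False = False
(~(((x4 <-> (x3 -> x4)) ^ x4) ^ ~~((x2 <-> ~(x1 -> x2)) | x6)) -> x4) ^ (x1 & ((x1 | x2) -> x4)) = False ^ False = False

False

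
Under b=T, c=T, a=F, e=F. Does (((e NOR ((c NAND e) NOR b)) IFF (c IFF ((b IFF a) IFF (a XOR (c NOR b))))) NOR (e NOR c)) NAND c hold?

Substituting b=T, c=T, a=F, e=F:
c NAND e = T NAND F = T
(c NAND e) NOR b = T NOR T = F
e NOR ((c NAND e) NOR b) = F NOR F = T
b IFF a = T IFF F = F
c NOR b = T NOR T = F
a XOR (c NOR b) = F XOR F = F
(b IFF a) IFF (a XOR (c NOR b)) = F IFF F = T
c IFF ((b IFF a) IFF (a XOR (c NOR b))) = T IFF T = T
(e NOR ((c NAND e) NOR b)) IFF (c IFF ((b IFF a) IFF (a XOR (c NOR b)))) = T IFF T = T
e NOR c = F NOR T = F
((e NOR ((c NAND e) NOR b)) IFF (c IFF ((b IFF a) IFF (a XOR (c NOR b))))) NOR (e NOR c) = T NOR F = F
(((e NOR ((c NAND e) NOR b)) IFF (c IFF ((b IFF a) IFF (a XOR (c NOR b))))) NOR (e NOR c)) NAND c = F NAND T = T

T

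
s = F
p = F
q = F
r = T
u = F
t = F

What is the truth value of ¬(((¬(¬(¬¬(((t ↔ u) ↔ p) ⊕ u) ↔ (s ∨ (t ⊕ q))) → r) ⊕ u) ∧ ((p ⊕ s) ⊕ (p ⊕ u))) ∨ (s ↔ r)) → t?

F

t ↔ u = F ↔ F = T
(t ↔ u) ↔ p = T ↔ F = F
((t ↔ u) ↔ p) ⊕ u = F ⊕ F = F
¬(((t ↔ u) ↔ p) ⊕ u) = ¬F = T
¬¬(((t ↔ u) ↔ p) ⊕ u) = ¬T = F
t ⊕ q = F ⊕ F = F
s ∨ (t ⊕ q) = F ∨ F = F
¬¬(((t ↔ u) ↔ p) ⊕ u) ↔ (s ∨ (t ⊕ q)) = F ↔ F = T
¬(¬¬(((t ↔ u) ↔ p) ⊕ u) ↔ (s ∨ (t ⊕ q))) = ¬T = F
¬(¬¬(((t ↔ u) ↔ p) ⊕ u) ↔ (s ∨ (t ⊕ q))) → r = F → T = T
¬(¬(¬¬(((t ↔ u) ↔ p) ⊕ u) ↔ (s ∨ (t ⊕ q))) → r) = ¬T = F
¬(¬(¬¬(((t ↔ u) ↔ p) ⊕ u) ↔ (s ∨ (t ⊕ q))) → r) ⊕ u = F ⊕ F = F
p ⊕ s = F ⊕ F = F
p ⊕ u = F ⊕ F = F
(p ⊕ s) ⊕ (p ⊕ u) = F ⊕ F = F
(¬(¬(¬¬(((t ↔ u) ↔ p) ⊕ u) ↔ (s ∨ (t ⊕ q))) → r) ⊕ u) ∧ ((p ⊕ s) ⊕ (p ⊕ u)) = F ∧ F = F
s ↔ r = F ↔ T = F
((¬(¬(¬¬(((t ↔ u) ↔ p) ⊕ u) ↔ (s ∨ (t ⊕ q))) → r) ⊕ u) ∧ ((p ⊕ s) ⊕ (p ⊕ u))) ∨ (s ↔ r) = F ∨ F = F
¬(((¬(¬(¬¬(((t ↔ u) ↔ p) ⊕ u) ↔ (s ∨ (t ⊕ q))) → r) ⊕ u) ∧ ((p ⊕ s) ⊕ (p ⊕ u))) ∨ (s ↔ r)) = ¬F = T
¬(((¬(¬(¬¬(((t ↔ u) ↔ p) ⊕ u) ↔ (s ∨ (t ⊕ q))) → r) ⊕ u) ∧ ((p ⊕ s) ⊕ (p ⊕ u))) ∨ (s ↔ r)) → t = T → F = F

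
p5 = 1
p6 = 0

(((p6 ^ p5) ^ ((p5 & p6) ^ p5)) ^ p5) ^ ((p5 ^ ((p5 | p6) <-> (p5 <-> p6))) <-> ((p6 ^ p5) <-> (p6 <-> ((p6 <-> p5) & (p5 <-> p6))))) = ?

0

p6 ^ p5 = 0 ^ 1 = 1
p5 & p6 = 1 & 0 = 0
(p5 & p6) ^ p5 = 0 ^ 1 = 1
(p6 ^ p5) ^ ((p5 & p6) ^ p5) = 1 ^ 1 = 0
((p6 ^ p5) ^ ((p5 & p6) ^ p5)) ^ p5 = 0 ^ 1 = 1
p5 | p6 = 1 | 0 = 1
p5 <-> p6 = 1 <-> 0 = 0
(p5 | p6) <-> (p5 <-> p6) = 1 <-> 0 = 0
p5 ^ ((p5 | p6) <-> (p5 <-> p6)) = 1 ^ 0 = 1
p6 ^ p5 = 0 ^ 1 = 1
p6 <-> p5 = 0 <-> 1 = 0
p5 <-> p6 = 1 <-> 0 = 0
(p6 <-> p5) & (p5 <-> p6) = 0 & 0 = 0
p6 <-> ((p6 <-> p5) & (p5 <-> p6)) = 0 <-> 0 = 1
(p6 ^ p5) <-> (p6 <-> ((p6 <-> p5) & (p5 <-> p6))) = 1 <-> 1 = 1
(p5 ^ ((p5 | p6) <-> (p5 <-> p6))) <-> ((p6 ^ p5) <-> (p6 <-> ((p6 <-> p5) & (p5 <-> p6)))) = 1 <-> 1 = 1
(((p6 ^ p5) ^ ((p5 & p6) ^ p5)) ^ p5) ^ ((p5 ^ ((p5 | p6) <-> (p5 <-> p6))) <-> ((p6 ^ p5) <-> (p6 <-> ((p6 <-> p5) & (p5 <-> p6))))) = 1 ^ 1 = 0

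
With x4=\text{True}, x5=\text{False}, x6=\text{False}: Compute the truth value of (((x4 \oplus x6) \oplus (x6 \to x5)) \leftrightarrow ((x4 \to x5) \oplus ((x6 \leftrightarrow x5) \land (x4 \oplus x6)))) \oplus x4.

\text{True}

x4 \oplus x6 = \text{True} \oplus \text{False} = \text{True}
x6 \to x5 = \text{False} \to \text{False} = \text{True}
(x4 \oplus x6) \oplus (x6 \to x5) = \text{True} \oplus \text{True} = \text{False}
x4 \to x5 = \text{True} \to \text{False} = \text{False}
x6 \leftrightarrow x5 = \text{False} \leftrightarrow \text{False} = \text{True}
x4 \oplus x6 = \text{True} \oplus \text{False} = \text{True}
(x6 \leftrightarrow x5) \land (x4 \oplus x6) = \text{True} \land \text{True} = \text{True}
(x4 \to x5) \oplus ((x6 \leftrightarrow x5) \land (x4 \oplus x6)) = \text{False} \oplus \text{True} = \text{True}
((x4 \oplus x6) \oplus (x6 \to x5)) \leftrightarrow ((x4 \to x5) \oplus ((x6 \leftrightarrow x5) \land (x4 \oplus x6))) = \text{False} \leftrightarrow \text{True} = \text{False}
(((x4 \oplus x6) \oplus (x6 \to x5)) \leftrightarrow ((x4 \to x5) \oplus ((x6 \leftrightarrow x5) \land (x4 \oplus x6)))) \oplus x4 = \text{False} \oplus \text{True} = \text{True}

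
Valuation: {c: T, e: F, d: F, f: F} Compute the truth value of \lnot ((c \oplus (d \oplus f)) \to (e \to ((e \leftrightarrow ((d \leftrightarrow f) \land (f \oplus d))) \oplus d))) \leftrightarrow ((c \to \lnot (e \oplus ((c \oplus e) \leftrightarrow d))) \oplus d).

d \oplus f = F \oplus F = F
c \oplus (d \oplus f) = T \oplus F = T
d \leftrightarrow f = F \leftrightarrow F = T
f \oplus d = F \oplus F = F
(d \leftrightarrow f) \land (f \oplus d) = T \land F = F
e \leftrightarrow ((d \leftrightarrow f) \land (f \oplus d)) = F \leftrightarrow F = T
(e \leftrightarrow ((d \leftrightarrow f) \land (f \oplus d))) \oplus d = T \oplus F = T
e \to ((e \leftrightarrow ((d \leftrightarrow f) \land (f \oplus d))) \oplus d) = F \to T = T
(c \oplus (d \oplus f)) \to (e \to ((e \leftrightarrow ((d \leftrightarrow f) \land (f \oplus d))) \oplus d)) = T \to T = T
\lnot ((c \oplus (d \oplus f)) \to (e \to ((e \leftrightarrow ((d \leftrightarrow f) \land (f \oplus d))) \oplus d))) = \lnot T = F
c \oplus e = T \oplus F = T
(c \oplus e) \leftrightarrow d = T \leftrightarrow F = F
e \oplus ((c \oplus e) \leftrightarrow d) = F \oplus F = F
\lnot (e \oplus ((c \oplus e) \leftrightarrow d)) = \lnot F = T
c \to \lnot (e \oplus ((c \oplus e) \leftrightarrow d)) = T \to T = T
(c \to \lnot (e \oplus ((c \oplus e) \leftrightarrow d))) \oplus d = T \oplus F = T
\lnot ((c \oplus (d \oplus f)) \to (e \to ((e \leftrightarrow ((d \leftrightarrow f) \land (f \oplus d))) \oplus d))) \leftrightarrow ((c \to \lnot (e \oplus ((c \oplus e) \leftrightarrow d))) \oplus d) = F \leftrightarrow T = F

F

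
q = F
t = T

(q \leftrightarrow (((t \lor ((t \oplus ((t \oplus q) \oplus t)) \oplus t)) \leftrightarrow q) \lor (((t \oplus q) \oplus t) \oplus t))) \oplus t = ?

T

t \oplus q = T \oplus F = T
(t \oplus q) \oplus t = T \oplus T = F
t \oplus ((t \oplus q) \oplus t) = T \oplus F = T
(t \oplus ((t \oplus q) \oplus t)) \oplus t = T \oplus T = F
t \lor ((t \oplus ((t \oplus q) \oplus t)) \oplus t) = T \lor F = T
(t \lor ((t \oplus ((t \oplus q) \oplus t)) \oplus t)) \leftrightarrow q = T \leftrightarrow F = F
t \oplus q = T \oplus F = T
(t \oplus q) \oplus t = T \oplus T = F
((t \oplus q) \oplus t) \oplus t = F \oplus T = T
((t \lor ((t \oplus ((t \oplus q) \oplus t)) \oplus t)) \leftrightarrow q) \lor (((t \oplus q) \oplus t) \oplus t) = F \lor T = T
q \leftrightarrow (((t \lor ((t \oplus ((t \oplus q) \oplus t)) \oplus t)) \leftrightarrow q) \lor (((t \oplus q) \oplus t) \oplus t)) = F \leftrightarrow T = F
(q \leftrightarrow (((t \lor ((t \oplus ((t \oplus q) \oplus t)) \oplus t)) \leftrightarrow q) \lor (((t \oplus q) \oplus t) \oplus t))) \oplus t = F \oplus T = T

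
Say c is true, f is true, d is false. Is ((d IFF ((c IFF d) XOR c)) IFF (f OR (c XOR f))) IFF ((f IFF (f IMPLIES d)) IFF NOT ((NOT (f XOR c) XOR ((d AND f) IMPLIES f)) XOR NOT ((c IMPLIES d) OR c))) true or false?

T

c IFF d = T IFF F = F
(c IFF d) XOR c = F XOR T = T
d IFF ((c IFF d) XOR c) = F IFF T = F
c XOR f = T XOR T = F
f OR (c XOR f) = T OR F = T
(d IFF ((c IFF d) XOR c)) IFF (f OR (c XOR f)) = F IFF T = F
f IMPLIES d = T IMPLIES F = F
f IFF (f IMPLIES d) = T IFF F = F
f XOR c = T XOR T = F
NOT (f XOR c) = NOT F = T
d AND f = F AND T = F
(d AND f) IMPLIES f = F IMPLIES T = T
NOT (f XOR c) XOR ((d AND f) IMPLIES f) = T XOR T = F
c IMPLIES d = T IMPLIES F = F
(c IMPLIES d) OR c = F OR T = T
NOT ((c IMPLIES d) OR c) = NOT T = F
(NOT (f XOR c) XOR ((d AND f) IMPLIES f)) XOR NOT ((c IMPLIES d) OR c) = F XOR F = F
NOT ((NOT (f XOR c) XOR ((d AND f) IMPLIES f)) XOR NOT ((c IMPLIES d) OR c)) = NOT F = T
(f IFF (f IMPLIES d)) IFF NOT ((NOT (f XOR c) XOR ((d AND f) IMPLIES f)) XOR NOT ((c IMPLIES d) OR c)) = F IFF T = F
((d IFF ((c IFF d) XOR c)) IFF (f OR (c XOR f))) IFF ((f IFF (f IMPLIES d)) IFF NOT ((NOT (f XOR c) XOR ((d AND f) IMPLIES f)) XOR NOT ((c IMPLIES d) OR c))) = F IFF F = T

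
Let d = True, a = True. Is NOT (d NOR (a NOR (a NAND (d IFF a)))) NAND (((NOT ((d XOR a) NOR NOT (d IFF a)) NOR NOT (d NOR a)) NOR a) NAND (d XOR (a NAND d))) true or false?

False

d IFF a = True IFF True = True
a NAND (d IFF a) = True NAND True = False
a NOR (a NAND (d IFF a)) = True NOR False = False
d NOR (a NOR (a NAND (d IFF a))) = True NOR False = False
NOT (d NOR (a NOR (a NAND (d IFF a)))) = NOT False = True
d XOR a = True XOR True = False
d IFF a = True IFF True = True
NOT (d IFF a) = NOT True = False
(d XOR a) NOR NOT (d IFF a) = False NOR False = True
NOT ((d XOR a) NOR NOT (d IFF a)) = NOT True = False
d NOR a = True NOR True = False
NOT (d NOR a) = NOT False = True
NOT ((d XOR a) NOR NOT (d IFF a)) NOR NOT (d NOR a) = False NOR True = False
(NOT ((d XOR a) NOR NOT (d IFF a)) NOR NOT (d NOR a)) NOR a = False NOR True = False
a NAND d = True NAND True = False
d XOR (a NAND d) = True XOR False = True
((NOT ((d XOR a) NOR NOT (d IFF a)) NOR NOT (d NOR a)) NOR a) NAND (d XOR (a NAND d)) = False NAND True = True
NOT (d NOR (a NOR (a NAND (d IFF a)))) NAND (((NOT ((d XOR a) NOR NOT (d IFF a)) NOR NOT (d NOR a)) NOR a) NAND (d XOR (a NAND d))) = True NAND True = False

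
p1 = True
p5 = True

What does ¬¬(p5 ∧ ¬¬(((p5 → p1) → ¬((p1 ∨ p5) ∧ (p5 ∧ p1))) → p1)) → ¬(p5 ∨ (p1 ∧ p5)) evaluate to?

False

p5 → p1 = True → True = True
p1 ∨ p5 = True ∨ True = True
p5 ∧ p1 = True ∧ True = True
(p1 ∨ p5) ∧ (p5 ∧ p1) = True ∧ True = True
¬((p1 ∨ p5) ∧ (p5 ∧ p1)) = ¬True = False
(p5 → p1) → ¬((p1 ∨ p5) ∧ (p5 ∧ p1)) = True → False = False
((p5 → p1) → ¬((p1 ∨ p5) ∧ (p5 ∧ p1))) → p1 = False → True = True
¬(((p5 → p1) → ¬((p1 ∨ p5) ∧ (p5 ∧ p1))) → p1) = ¬True = False
¬¬(((p5 → p1) → ¬((p1 ∨ p5) ∧ (p5 ∧ p1))) → p1) = ¬False = True
p5 ∧ ¬¬(((p5 → p1) → ¬((p1 ∨ p5) ∧ (p5 ∧ p1))) → p1) = True ∧ True = True
¬(p5 ∧ ¬¬(((p5 → p1) → ¬((p1 ∨ p5) ∧ (p5 ∧ p1))) → p1)) = ¬True = False
¬¬(p5 ∧ ¬¬(((p5 → p1) → ¬((p1 ∨ p5) ∧ (p5 ∧ p1))) → p1)) = ¬False = True
p1 ∧ p5 = True ∧ True = True
p5 ∨ (p1 ∧ p5) = True ∨ True = True
¬(p5 ∨ (p1 ∧ p5)) = ¬True = False
¬¬(p5 ∧ ¬¬(((p5 → p1) → ¬((p1 ∨ p5) ∧ (p5 ∧ p1))) → p1)) → ¬(p5 ∨ (p1 ∧ p5)) = True → False = False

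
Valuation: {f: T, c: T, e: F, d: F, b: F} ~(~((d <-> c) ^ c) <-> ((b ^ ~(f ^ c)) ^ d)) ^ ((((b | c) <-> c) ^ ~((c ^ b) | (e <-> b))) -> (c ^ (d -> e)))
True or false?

d <-> c = F <-> T = F
(d <-> c) ^ c = F ^ T = T
~((d <-> c) ^ c) = ~T = F
f ^ c = T ^ T = F
~(f ^ c) = ~F = T
b ^ ~(f ^ c) = F ^ T = T
(b ^ ~(f ^ c)) ^ d = T ^ F = T
~((d <-> c) ^ c) <-> ((b ^ ~(f ^ c)) ^ d) = F <-> T = F
~(~((d <-> c) ^ c) <-> ((b ^ ~(f ^ c)) ^ d)) = ~F = T
b | c = F | T = T
(b | c) <-> c = T <-> T = T
c ^ b = T ^ F = T
e <-> b = F <-> F = T
(c ^ b) | (e <-> b) = T | T = T
~((c ^ b) | (e <-> b)) = ~T = F
((b | c) <-> c) ^ ~((c ^ b) | (e <-> b)) = T ^ F = T
d -> e = F -> F = T
c ^ (d -> e) = T ^ T = F
(((b | c) <-> c) ^ ~((c ^ b) | (e <-> b))) -> (c ^ (d -> e)) = T -> F = F
~(~((d <-> c) ^ c) <-> ((b ^ ~(f ^ c)) ^ d)) ^ ((((b | c) <-> c) ^ ~((c ^ b) | (e <-> b))) -> (c ^ (d -> e))) = T ^ F = T

T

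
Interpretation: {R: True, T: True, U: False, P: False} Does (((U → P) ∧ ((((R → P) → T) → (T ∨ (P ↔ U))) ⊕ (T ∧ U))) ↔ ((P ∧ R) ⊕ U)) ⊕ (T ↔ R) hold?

U → P = False → False = True
R → P = True → False = False
(R → P) → T = False → True = True
P ↔ U = False ↔ False = True
T ∨ (P ↔ U) = True ∨ True = True
((R → P) → T) → (T ∨ (P ↔ U)) = True → True = True
T ∧ U = True ∧ False = False
(((R → P) → T) → (T ∨ (P ↔ U))) ⊕ (T ∧ U) = True ⊕ False = True
(U → P) ∧ ((((R → P) → T) → (T ∨ (P ↔ U))) ⊕ (T ∧ U)) = True ∧ True = True
P ∧ R = False ∧ True = False
(P ∧ R) ⊕ U = False ⊕ False = False
((U → P) ∧ ((((R → P) → T) → (T ∨ (P ↔ U))) ⊕ (T ∧ U))) ↔ ((P ∧ R) ⊕ U) = True ↔ False = False
T ↔ R = True ↔ True = True
(((U → P) ∧ ((((R → P) → T) → (T ∨ (P ↔ U))) ⊕ (T ∧ U))) ↔ ((P ∧ R) ⊕ U)) ⊕ (T ↔ R) = False ⊕ True = True

True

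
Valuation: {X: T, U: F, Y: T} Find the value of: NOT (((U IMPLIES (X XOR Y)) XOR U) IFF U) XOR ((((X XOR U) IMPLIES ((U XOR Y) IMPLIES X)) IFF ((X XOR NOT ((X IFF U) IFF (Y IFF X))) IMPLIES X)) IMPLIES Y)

F

X XOR Y = T XOR T = F
U IMPLIES (X XOR Y) = F IMPLIES F = T
(U IMPLIES (X XOR Y)) XOR U = T XOR F = T
((U IMPLIES (X XOR Y)) XOR U) IFF U = T IFF F = F
NOT (((U IMPLIES (X XOR Y)) XOR U) IFF U) = NOT F = T
X XOR U = T XOR F = T
U XOR Y = F XOR T = T
(U XOR Y) IMPLIES X = T IMPLIES T = T
(X XOR U) IMPLIES ((U XOR Y) IMPLIES X) = T IMPLIES T = T
X IFF U = T IFF F = F
Y IFF X = T IFF T = T
(X IFF U) IFF (Y IFF X) = F IFF T = F
NOT ((X IFF U) IFF (Y IFF X)) = NOT F = T
X XOR NOT ((X IFF U) IFF (Y IFF X)) = T XOR T = F
(X XOR NOT ((X IFF U) IFF (Y IFF X))) IMPLIES X = F IMPLIES T = T
((X XOR U) IMPLIES ((U XOR Y) IMPLIES X)) IFF ((X XOR NOT ((X IFF U) IFF (Y IFF X))) IMPLIES X) = T IFF T = T
(((X XOR U) IMPLIES ((U XOR Y) IMPLIES X)) IFF ((X XOR NOT ((X IFF U) IFF (Y IFF X))) IMPLIES X)) IMPLIES Y = T IMPLIES T = T
NOT (((U IMPLIES (X XOR Y)) XOR U) IFF U) XOR ((((X XOR U) IMPLIES ((U XOR Y) IMPLIES X)) IFF ((X XOR NOT ((X IFF U) IFF (Y IFF X))) IMPLIES X)) IMPLIES Y) = T XOR T = F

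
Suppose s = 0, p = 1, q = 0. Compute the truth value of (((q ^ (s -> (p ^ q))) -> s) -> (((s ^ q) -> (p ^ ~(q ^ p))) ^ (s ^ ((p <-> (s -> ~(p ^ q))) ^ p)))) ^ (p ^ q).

0

Substituting s=0, p=1, q=0:
p ^ q = 1 ^ 0 = 1
s -> (p ^ q) = 0 -> 1 = 1
q ^ (s -> (p ^ q)) = 0 ^ 1 = 1
(q ^ (s -> (p ^ q))) -> s = 1 -> 0 = 0
s ^ q = 0 ^ 0 = 0
q ^ p = 0 ^ 1 = 1
~(q ^ p) = ~1 = 0
p ^ ~(q ^ p) = 1 ^ 0 = 1
(s ^ q) -> (p ^ ~(q ^ p)) = 0 -> 1 = 1
p ^ q = 1 ^ 0 = 1
~(p ^ q) = ~1 = 0
s -> ~(p ^ q) = 0 -> 0 = 1
p <-> (s -> ~(p ^ q)) = 1 <-> 1 = 1
(p <-> (s -> ~(p ^ q))) ^ p = 1 ^ 1 = 0
s ^ ((p <-> (s -> ~(p ^ q))) ^ p) = 0 ^ 0 = 0
((s ^ q) -> (p ^ ~(q ^ p))) ^ (s ^ ((p <-> (s -> ~(p ^ q))) ^ p)) = 1 ^ 0 = 1
((q ^ (s -> (p ^ q))) -> s) -> (((s ^ q) -> (p ^ ~(q ^ p))) ^ (s ^ ((p <-> (s -> ~(p ^ q))) ^ p))) = 0 -> 1 = 1
p ^ q = 1 ^ 0 = 1
(((q ^ (s -> (p ^ q))) -> s) -> (((s ^ q) -> (p ^ ~(q ^ p))) ^ (s ^ ((p <-> (s -> ~(p ^ q))) ^ p)))) ^ (p ^ q) = 1 ^ 1 = 0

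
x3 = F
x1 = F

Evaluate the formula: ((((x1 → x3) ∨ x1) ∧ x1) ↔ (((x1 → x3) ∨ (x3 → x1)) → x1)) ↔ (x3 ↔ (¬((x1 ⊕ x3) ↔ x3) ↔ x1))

F

x1 → x3 = F → F = T
(x1 → x3) ∨ x1 = T ∨ F = T
((x1 → x3) ∨ x1) ∧ x1 = T ∧ F = F
x1 → x3 = F → F = T
x3 → x1 = F → F = T
(x1 → x3) ∨ (x3 → x1) = T ∨ T = T
((x1 → x3) ∨ (x3 → x1)) → x1 = T → F = F
(((x1 → x3) ∨ x1) ∧ x1) ↔ (((x1 → x3) ∨ (x3 → x1)) → x1) = F ↔ F = T
x1 ⊕ x3 = F ⊕ F = F
(x1 ⊕ x3) ↔ x3 = F ↔ F = T
¬((x1 ⊕ x3) ↔ x3) = ¬T = F
¬((x1 ⊕ x3) ↔ x3) ↔ x1 = F ↔ F = T
x3 ↔ (¬((x1 ⊕ x3) ↔ x3) ↔ x1) = F ↔ T = F
((((x1 → x3) ∨ x1) ∧ x1) ↔ (((x1 → x3) ∨ (x3 → x1)) → x1)) ↔ (x3 ↔ (¬((x1 ⊕ x3) ↔ x3) ↔ x1)) = T ↔ F = F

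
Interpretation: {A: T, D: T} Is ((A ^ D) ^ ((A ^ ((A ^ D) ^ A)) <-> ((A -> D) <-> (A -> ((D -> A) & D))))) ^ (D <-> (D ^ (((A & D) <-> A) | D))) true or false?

F

A ^ D = T ^ T = F
A ^ D = T ^ T = F
(A ^ D) ^ A = F ^ T = T
A ^ ((A ^ D) ^ A) = T ^ T = F
A -> D = T -> T = T
D -> A = T -> T = T
(D -> A) & D = T & T = T
A -> ((D -> A) & D) = T -> T = T
(A -> D) <-> (A -> ((D -> A) & D)) = T <-> T = T
(A ^ ((A ^ D) ^ A)) <-> ((A -> D) <-> (A -> ((D -> A) & D))) = F <-> T = F
(A ^ D) ^ ((A ^ ((A ^ D) ^ A)) <-> ((A -> D) <-> (A -> ((D -> A) & D)))) = F ^ F = F
A & D = T & T = T
(A & D) <-> A = T <-> T = T
((A & D) <-> A) | D = T | T = T
D ^ (((A & D) <-> A) | D) = T ^ T = F
D <-> (D ^ (((A & D) <-> A) | D)) = T <-> F = F
((A ^ D) ^ ((A ^ ((A ^ D) ^ A)) <-> ((A -> D) <-> (A -> ((D -> A) & D))))) ^ (D <-> (D ^ (((A & D) <-> A) | D))) = F ^ F = F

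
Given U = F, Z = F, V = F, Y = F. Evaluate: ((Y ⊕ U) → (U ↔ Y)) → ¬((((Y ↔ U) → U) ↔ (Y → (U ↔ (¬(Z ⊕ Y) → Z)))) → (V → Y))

Substituting U=F, Z=F, V=F, Y=F:
Y ⊕ U = F ⊕ F = F
U ↔ Y = F ↔ F = T
(Y ⊕ U) → (U ↔ Y) = F → T = T
Y ↔ U = F ↔ F = T
(Y ↔ U) → U = T → F = F
Z ⊕ Y = F ⊕ F = F
¬(Z ⊕ Y) = ¬F = T
¬(Z ⊕ Y) → Z = T → F = F
U ↔ (¬(Z ⊕ Y) → Z) = F ↔ F = T
Y → (U ↔ (¬(Z ⊕ Y) → Z)) = F → T = T
((Y ↔ U) → U) ↔ (Y → (U ↔ (¬(Z ⊕ Y) → Z))) = F ↔ T = F
V → Y = F → F = T
(((Y ↔ U) → U) ↔ (Y → (U ↔ (¬(Z ⊕ Y) → Z)))) → (V → Y) = F → T = T
¬((((Y ↔ U) → U) ↔ (Y → (U ↔ (¬(Z ⊕ Y) → Z)))) → (V → Y)) = ¬T = F
((Y ⊕ U) → (U ↔ Y)) → ¬((((Y ↔ U) → U) ↔ (Y → (U ↔ (¬(Z ⊕ Y) → Z)))) → (V → Y)) = T → F = F

F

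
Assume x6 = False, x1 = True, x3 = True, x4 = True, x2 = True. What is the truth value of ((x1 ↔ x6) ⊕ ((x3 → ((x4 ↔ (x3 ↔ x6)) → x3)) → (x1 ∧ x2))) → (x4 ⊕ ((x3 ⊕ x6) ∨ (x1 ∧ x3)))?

Substituting x6=False, x1=True, x3=True, x4=True, x2=True:
x1 ↔ x6 = True ↔ False = False
x3 ↔ x6 = True ↔ False = False
x4 ↔ (x3 ↔ x6) = True ↔ False = False
(x4 ↔ (x3 ↔ x6)) → x3 = False → True = True
x3 → ((x4 ↔ (x3 ↔ x6)) → x3) = True → True = True
x1 ∧ x2 = True ∧ True = True
(x3 → ((x4 ↔ (x3 ↔ x6)) → x3)) → (x1 ∧ x2) = True → True = True
(x1 ↔ x6) ⊕ ((x3 → ((x4 ↔ (x3 ↔ x6)) → x3)) → (x1 ∧ x2)) = False ⊕ True = True
x3 ⊕ x6 = True ⊕ False = True
x1 ∧ x3 = True ∧ True = True
(x3 ⊕ x6) ∨ (x1 ∧ x3) = True ∨ True = True
x4 ⊕ ((x3 ⊕ x6) ∨ (x1 ∧ x3)) = True ⊕ True = False
((x1 ↔ x6) ⊕ ((x3 → ((x4 ↔ (x3 ↔ x6)) → x3)) → (x1 ∧ x2))) → (x4 ⊕ ((x3 ⊕ x6) ∨ (x1 ∧ x3))) = True → False = False

False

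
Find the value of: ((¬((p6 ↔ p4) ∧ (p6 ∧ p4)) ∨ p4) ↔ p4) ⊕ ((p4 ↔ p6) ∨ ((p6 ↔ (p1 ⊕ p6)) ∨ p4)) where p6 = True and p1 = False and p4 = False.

True

p6 ↔ p4 = True ↔ False = False
p6 ∧ p4 = True ∧ False = False
(p6 ↔ p4) ∧ (p6 ∧ p4) = False ∧ False = False
¬((p6 ↔ p4) ∧ (p6 ∧ p4)) = ¬False = True
¬((p6 ↔ p4) ∧ (p6 ∧ p4)) ∨ p4 = True ∨ False = True
(¬((p6 ↔ p4) ∧ (p6 ∧ p4)) ∨ p4) ↔ p4 = True ↔ False = False
p4 ↔ p6 = False ↔ True = False
p1 ⊕ p6 = False ⊕ True = True
p6 ↔ (p1 ⊕ p6) = True ↔ True = True
(p6 ↔ (p1 ⊕ p6)) ∨ p4 = True ∨ False = True
(p4 ↔ p6) ∨ ((p6 ↔ (p1 ⊕ p6)) ∨ p4) = False ∨ True = True
((¬((p6 ↔ p4) ∧ (p6 ∧ p4)) ∨ p4) ↔ p4) ⊕ ((p4 ↔ p6) ∨ ((p6 ↔ (p1 ⊕ p6)) ∨ p4)) = False ⊕ True = True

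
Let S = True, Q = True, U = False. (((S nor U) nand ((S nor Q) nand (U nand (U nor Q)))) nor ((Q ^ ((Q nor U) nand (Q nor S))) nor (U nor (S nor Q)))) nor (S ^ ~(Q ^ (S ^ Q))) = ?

False

S nor U = True nor False = False
S nor Q = True nor True = False
U nor Q = False nor True = False
U nand (U nor Q) = False nand False = True
(S nor Q) nand (U nand (U nor Q)) = False nand True = True
(S nor U) nand ((S nor Q) nand (U nand (U nor Q))) = False nand True = True
Q nor U = True nor False = False
Q nor S = True nor True = False
(Q nor U) nand (Q nor S) = False nand False = True
Q ^ ((Q nor U) nand (Q nor S)) = True ^ True = False
S nor Q = True nor True = False
U nor (S nor Q) = False nor False = True
(Q ^ ((Q nor U) nand (Q nor S))) nor (U nor (S nor Q)) = False nor True = False
((S nor U) nand ((S nor Q) nand (U nand (U nor Q)))) nor ((Q ^ ((Q nor U) nand (Q nor S))) nor (U nor (S nor Q))) = True nor False = False
S ^ Q = True ^ True = False
Q ^ (S ^ Q) = True ^ False = True
~(Q ^ (S ^ Q)) = ~True = False
S ^ ~(Q ^ (S ^ Q)) = True ^ False = True
(((S nor U) nand ((S nor Q) nand (U nand (U nor Q)))) nor ((Q ^ ((Q nor U) nand (Q nor S))) nor (U nor (S nor Q)))) nor (S ^ ~(Q ^ (S ^ Q))) = False nor True = False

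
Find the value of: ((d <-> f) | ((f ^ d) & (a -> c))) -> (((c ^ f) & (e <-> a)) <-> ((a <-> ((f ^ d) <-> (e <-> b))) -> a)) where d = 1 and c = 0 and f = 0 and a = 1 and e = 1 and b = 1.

Substituting d=1, c=0, f=0, a=1, e=1, b=1:
d <-> f = 1 <-> 0 = 0
f ^ d = 0 ^ 1 = 1
a -> c = 1 -> 0 = 0
(f ^ d) & (a -> c) = 1 & 0 = 0
(d <-> f) | ((f ^ d) & (a -> c)) = 0 | 0 = 0
c ^ f = 0 ^ 0 = 0
e <-> a = 1 <-> 1 = 1
(c ^ f) & (e <-> a) = 0 & 1 = 0
f ^ d = 0 ^ 1 = 1
e <-> b = 1 <-> 1 = 1
(f ^ d) <-> (e <-> b) = 1 <-> 1 = 1
a <-> ((f ^ d) <-> (e <-> b)) = 1 <-> 1 = 1
(a <-> ((f ^ d) <-> (e <-> b))) -> a = 1 -> 1 = 1
((c ^ f) & (e <-> a)) <-> ((a <-> ((f ^ d) <-> (e <-> b))) -> a) = 0 <-> 1 = 0
((d <-> f) | ((f ^ d) & (a -> c))) -> (((c ^ f) & (e <-> a)) <-> ((a <-> ((f ^ d) <-> (e <-> b))) -> a)) = 0 -> 0 = 1

1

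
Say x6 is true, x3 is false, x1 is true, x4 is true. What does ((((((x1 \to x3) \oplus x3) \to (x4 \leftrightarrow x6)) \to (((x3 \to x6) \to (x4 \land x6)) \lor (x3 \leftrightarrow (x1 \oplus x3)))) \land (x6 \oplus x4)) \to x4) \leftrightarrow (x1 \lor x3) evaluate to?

\text{True}

x1 \to x3 = \text{True} \to \text{False} = \text{False}
(x1 \to x3) \oplus x3 = \text{False} \oplus \text{False} = \text{False}
x4 \leftrightarrow x6 = \text{True} \leftrightarrow \text{True} = \text{True}
((x1 \to x3) \oplus x3) \to (x4 \leftrightarrow x6) = \text{False} \to \text{True} = \text{True}
x3 \to x6 = \text{False} \to \text{True} = \text{True}
x4 \land x6 = \text{True} \land \text{True} = \text{True}
(x3 \to x6) \to (x4 \land x6) = \text{True} \to \text{True} = \text{True}
x1 \oplus x3 = \text{True} \oplus \text{False} = \text{True}
x3 \leftrightarrow (x1 \oplus x3) = \text{False} \leftrightarrow \text{True} = \text{False}
((x3 \to x6) \to (x4 \land x6)) \lor (x3 \leftrightarrow (x1 \oplus x3)) = \text{True} \lor \text{False} = \text{True}
(((x1 \to x3) \oplus x3) \to (x4 \leftrightarrow x6)) \to (((x3 \to x6) \to (x4 \land x6)) \lor (x3 \leftrightarrow (x1 \oplus x3))) = \text{True} \to \text{True} = \text{True}
x6 \oplus x4 = \text{True} \oplus \text{True} = \text{False}
((((x1 \to x3) \oplus x3) \to (x4 \leftrightarrow x6)) \to (((x3 \to x6) \to (x4 \land x6)) \lor (x3 \leftrightarrow (x1 \oplus x3)))) \land (x6 \oplus x4) = \text{True} \land \text{False} = \text{False}
(((((x1 \to x3) \oplus x3) \to (x4 \leftrightarrow x6)) \to (((x3 \to x6) \to (x4 \land x6)) \lor (x3 \leftrightarrow (x1 \oplus x3)))) \land (x6 \oplus x4)) \to x4 = \text{False} \to \text{True} = \text{True}
x1 \lor x3 = \text{True} \lor \text{False} = \text{True}
((((((x1 \to x3) \oplus x3) \to (x4 \leftrightarrow x6)) \to (((x3 \to x6) \to (x4 \land x6)) \lor (x3 \leftrightarrow (x1 \oplus x3)))) \land (x6 \oplus x4)) \to x4) \leftrightarrow (x1 \lor x3) = \text{True} \leftrightarrow \text{True} = \text{True}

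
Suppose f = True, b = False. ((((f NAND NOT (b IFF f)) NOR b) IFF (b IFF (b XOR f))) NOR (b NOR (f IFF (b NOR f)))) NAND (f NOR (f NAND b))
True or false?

True

Substituting f=True, b=False:
b IFF f = False IFF True = False
NOT (b IFF f) = NOT False = True
f NAND NOT (b IFF f) = True NAND True = False
(f NAND NOT (b IFF f)) NOR b = False NOR False = True
b XOR f = False XOR True = True
b IFF (b XOR f) = False IFF True = False
((f NAND NOT (b IFF f)) NOR b) IFF (b IFF (b XOR f)) = True IFF False = False
b NOR f = False NOR True = False
f IFF (b NOR f) = True IFF False = False
b NOR (f IFF (b NOR f)) = False NOR False = True
(((f NAND NOT (b IFF f)) NOR b) IFF (b IFF (b XOR f))) NOR (b NOR (f IFF (b NOR f))) = False NOR True = False
f NAND b = True NAND False = True
f NOR (f NAND b) = True NOR True = False
((((f NAND NOT (b IFF f)) NOR b) IFF (b IFF (b XOR f))) NOR (b NOR (f IFF (b NOR f)))) NAND (f NOR (f NAND b)) = False NAND False = True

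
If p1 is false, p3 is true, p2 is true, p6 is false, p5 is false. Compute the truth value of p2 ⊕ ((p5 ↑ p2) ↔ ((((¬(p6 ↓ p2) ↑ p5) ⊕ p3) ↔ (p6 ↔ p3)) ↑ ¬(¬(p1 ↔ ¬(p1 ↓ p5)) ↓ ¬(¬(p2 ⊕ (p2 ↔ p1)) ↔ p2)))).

True

p5 ↑ p2 = False ↑ True = True
p6 ↓ p2 = False ↓ True = False
¬(p6 ↓ p2) = ¬False = True
¬(p6 ↓ p2) ↑ p5 = True ↑ False = True
(¬(p6 ↓ p2) ↑ p5) ⊕ p3 = True ⊕ True = False
p6 ↔ p3 = False ↔ True = False
((¬(p6 ↓ p2) ↑ p5) ⊕ p3) ↔ (p6 ↔ p3) = False ↔ False = True
p1 ↓ p5 = False ↓ False = True
¬(p1 ↓ p5) = ¬True = False
p1 ↔ ¬(p1 ↓ p5) = False ↔ False = True
¬(p1 ↔ ¬(p1 ↓ p5)) = ¬True = False
p2 ↔ p1 = True ↔ False = False
p2 ⊕ (p2 ↔ p1) = True ⊕ False = True
¬(p2 ⊕ (p2 ↔ p1)) = ¬True = False
¬(p2 ⊕ (p2 ↔ p1)) ↔ p2 = False ↔ True = False
¬(¬(p2 ⊕ (p2 ↔ p1)) ↔ p2) = ¬False = True
¬(p1 ↔ ¬(p1 ↓ p5)) ↓ ¬(¬(p2 ⊕ (p2 ↔ p1)) ↔ p2) = False ↓ True = False
¬(¬(p1 ↔ ¬(p1 ↓ p5)) ↓ ¬(¬(p2 ⊕ (p2 ↔ p1)) ↔ p2)) = ¬False = True
(((¬(p6 ↓ p2) ↑ p5) ⊕ p3) ↔ (p6 ↔ p3)) ↑ ¬(¬(p1 ↔ ¬(p1 ↓ p5)) ↓ ¬(¬(p2 ⊕ (p2 ↔ p1)) ↔ p2)) = True ↑ True = False
(p5 ↑ p2) ↔ ((((¬(p6 ↓ p2) ↑ p5) ⊕ p3) ↔ (p6 ↔ p3)) ↑ ¬(¬(p1 ↔ ¬(p1 ↓ p5)) ↓ ¬(¬(p2 ⊕ (p2 ↔ p1)) ↔ p2))) = True ↔ False = False
p2 ⊕ ((p5 ↑ p2) ↔ ((((¬(p6 ↓ p2) ↑ p5) ⊕ p3) ↔ (p6 ↔ p3)) ↑ ¬(¬(p1 ↔ ¬(p1 ↓ p5)) ↓ ¬(¬(p2 ⊕ (p2 ↔ p1)) ↔ p2)))) = True ⊕ False = True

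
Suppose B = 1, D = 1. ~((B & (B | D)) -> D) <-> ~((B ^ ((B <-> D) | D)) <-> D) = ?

B | D = 1 | 1 = 1
B & (B | D) = 1 & 1 = 1
(B & (B | D)) -> D = 1 -> 1 = 1
~((B & (B | D)) -> D) = ~1 = 0
B <-> D = 1 <-> 1 = 1
(B <-> D) | D = 1 | 1 = 1
B ^ ((B <-> D) | D) = 1 ^ 1 = 0
(B ^ ((B <-> D) | D)) <-> D = 0 <-> 1 = 0
~((B ^ ((B <-> D) | D)) <-> D) = ~0 = 1
~((B & (B | D)) -> D) <-> ~((B ^ ((B <-> D) | D)) <-> D) = 0 <-> 1 = 0

0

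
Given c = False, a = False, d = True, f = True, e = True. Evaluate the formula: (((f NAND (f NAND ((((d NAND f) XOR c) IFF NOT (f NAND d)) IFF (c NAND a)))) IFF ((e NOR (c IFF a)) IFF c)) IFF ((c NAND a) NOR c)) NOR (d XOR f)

d NAND f = True NAND True = False
(d NAND f) XOR c = False XOR False = False
f NAND d = True NAND True = False
NOT (f NAND d) = NOT False = True
((d NAND f) XOR c) IFF NOT (f NAND d) = False IFF True = False
c NAND a = False NAND False = True
(((d NAND f) XOR c) IFF NOT (f NAND d)) IFF (c NAND a) = False IFF True = False
f NAND ((((d NAND f) XOR c) IFF NOT (f NAND d)) IFF (c NAND a)) = True NAND False = True
f NAND (f NAND ((((d NAND f) XOR c) IFF NOT (f NAND d)) IFF (c NAND a))) = True NAND True = False
c IFF a = False IFF False = True
e NOR (c IFF a) = True NOR True = False
(e NOR (c IFF a)) IFF c = False IFF False = True
(f NAND (f NAND ((((d NAND f) XOR c) IFF NOT (f NAND d)) IFF (c NAND a)))) IFF ((e NOR (c IFF a)) IFF c) = False IFF True = False
c NAND a = False NAND False = True
(c NAND a) NOR c = True NOR False = False
((f NAND (f NAND ((((d NAND f) XOR c) IFF NOT (f NAND d)) IFF (c NAND a)))) IFF ((e NOR (c IFF a)) IFF c)) IFF ((c NAND a) NOR c) = False IFF False = True
d XOR f = True XOR True = False
(((f NAND (f NAND ((((d NAND f) XOR c) IFF NOT (f NAND d)) IFF (c NAND a)))) IFF ((e NOR (c IFF a)) IFF c)) IFF ((c NAND a) NOR c)) NOR (d XOR f) = True NOR False = False

False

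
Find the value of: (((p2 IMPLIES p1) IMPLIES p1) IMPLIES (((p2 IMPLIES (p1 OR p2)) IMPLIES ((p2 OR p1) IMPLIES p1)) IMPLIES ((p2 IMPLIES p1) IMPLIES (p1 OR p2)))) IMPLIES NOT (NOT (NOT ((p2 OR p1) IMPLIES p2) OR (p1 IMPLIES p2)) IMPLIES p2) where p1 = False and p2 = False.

False

Substituting p1=False, p2=False:
p2 IMPLIES p1 = False IMPLIES False = True
(p2 IMPLIES p1) IMPLIES p1 = True IMPLIES False = False
p1 OR p2 = False OR False = False
p2 IMPLIES (p1 OR p2) = False IMPLIES False = True
p2 OR p1 = False OR False = False
(p2 OR p1) IMPLIES p1 = False IMPLIES False = True
(p2 IMPLIES (p1 OR p2)) IMPLIES ((p2 OR p1) IMPLIES p1) = True IMPLIES True = True
p2 IMPLIES p1 = False IMPLIES False = True
p1 OR p2 = False OR False = False
(p2 IMPLIES p1) IMPLIES (p1 OR p2) = True IMPLIES False = False
((p2 IMPLIES (p1 OR p2)) IMPLIES ((p2 OR p1) IMPLIES p1)) IMPLIES ((p2 IMPLIES p1) IMPLIES (p1 OR p2)) = True IMPLIES False = False
((p2 IMPLIES p1) IMPLIES p1) IMPLIES (((p2 IMPLIES (p1 OR p2)) IMPLIES ((p2 OR p1) IMPLIES p1)) IMPLIES ((p2 IMPLIES p1) IMPLIES (p1 OR p2))) = False IMPLIES False = True
p2 OR p1 = False OR False = False
(p2 OR p1) IMPLIES p2 = False IMPLIES False = True
NOT ((p2 OR p1) IMPLIES p2) = NOT True = False
p1 IMPLIES p2 = False IMPLIES False = True
NOT ((p2 OR p1) IMPLIES p2) OR (p1 IMPLIES p2) = False OR True = True
NOT (NOT ((p2 OR p1) IMPLIES p2) OR (p1 IMPLIES p2)) = NOT True = False
NOT (NOT ((p2 OR p1) IMPLIES p2) OR (p1 IMPLIES p2)) IMPLIES p2 = False IMPLIES False = True
NOT (NOT (NOT ((p2 OR p1) IMPLIES p2) OR (p1 IMPLIES p2)) IMPLIES p2) = NOT True = False
(((p2 IMPLIES p1) IMPLIES p1) IMPLIES (((p2 IMPLIES (p1 OR p2)) IMPLIES ((p2 OR p1) IMPLIES p1)) IMPLIES ((p2 IMPLIES p1) IMPLIES (p1 OR p2)))) IMPLIES NOT (NOT (NOT ((p2 OR p1) IMPLIES p2) OR (p1 IMPLIES p2)) IMPLIES p2) = True IMPLIES False = False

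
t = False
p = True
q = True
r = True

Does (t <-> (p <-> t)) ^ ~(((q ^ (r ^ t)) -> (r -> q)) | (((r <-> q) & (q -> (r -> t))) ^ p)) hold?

p <-> t = True <-> False = False
t <-> (p <-> t) = False <-> False = True
r ^ t = True ^ False = True
q ^ (r ^ t) = True ^ True = False
r -> q = True -> True = True
(q ^ (r ^ t)) -> (r -> q) = False -> True = True
r <-> q = True <-> True = True
r -> t = True -> False = False
q -> (r -> t) = True -> False = False
(r <-> q) & (q -> (r -> t)) = True & False = False
((r <-> q) & (q -> (r -> t))) ^ p = False ^ True = True
((q ^ (r ^ t)) -> (r -> q)) | (((r <-> q) & (q -> (r -> t))) ^ p) = True | True = True
~(((q ^ (r ^ t)) -> (r -> q)) | (((r <-> q) & (q -> (r -> t))) ^ p)) = ~True = False
(t <-> (p <-> t)) ^ ~(((q ^ (r ^ t)) -> (r -> q)) | (((r <-> q) & (q -> (r -> t))) ^ p)) = True ^ False = True

True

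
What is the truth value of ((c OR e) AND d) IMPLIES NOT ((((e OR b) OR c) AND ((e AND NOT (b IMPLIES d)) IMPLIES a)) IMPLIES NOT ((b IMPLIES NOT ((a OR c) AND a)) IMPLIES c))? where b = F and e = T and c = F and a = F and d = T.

c OR e = F OR T = T
(c OR e) AND d = T AND T = T
e OR b = T OR F = T
(e OR b) OR c = T OR F = T
b IMPLIES d = F IMPLIES T = T
NOT (b IMPLIES d) = NOT T = F
e AND NOT (b IMPLIES d) = T AND F = F
(e AND NOT (b IMPLIES d)) IMPLIES a = F IMPLIES F = T
((e OR b) OR c) AND ((e AND NOT (b IMPLIES d)) IMPLIES a) = T AND T = T
a OR c = F OR F = F
(a OR c) AND a = F AND F = F
NOT ((a OR c) AND a) = NOT F = T
b IMPLIES NOT ((a OR c) AND a) = F IMPLIES T = T
(b IMPLIES NOT ((a OR c) AND a)) IMPLIES c = T IMPLIES F = F
NOT ((b IMPLIES NOT ((a OR c) AND a)) IMPLIES c) = NOT F = T
(((e OR b) OR c) AND ((e AND NOT (b IMPLIES d)) IMPLIES a)) IMPLIES NOT ((b IMPLIES NOT ((a OR c) AND a)) IMPLIES c) = T IMPLIES T = T
NOT ((((e OR b) OR c) AND ((e AND NOT (b IMPLIES d)) IMPLIES a)) IMPLIES NOT ((b IMPLIES NOT ((a OR c) AND a)) IMPLIES c)) = NOT T = F
((c OR e) AND d) IMPLIES NOT ((((e OR b) OR c) AND ((e AND NOT (b IMPLIES d)) IMPLIES a)) IMPLIES NOT ((b IMPLIES NOT ((a OR c) AND a)) IMPLIES c)) = T IMPLIES F = F

F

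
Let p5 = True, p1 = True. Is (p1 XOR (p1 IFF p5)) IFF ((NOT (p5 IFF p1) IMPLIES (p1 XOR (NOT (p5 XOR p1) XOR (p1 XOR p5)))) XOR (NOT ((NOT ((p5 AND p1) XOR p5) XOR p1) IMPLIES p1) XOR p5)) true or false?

p1 IFF p5 = True IFF True = True
p1 XOR (p1 IFF p5) = True XOR True = False
p5 IFF p1 = True IFF True = True
NOT (p5 IFF p1) = NOT True = False
p5 XOR p1 = True XOR True = False
NOT (p5 XOR p1) = NOT False = True
p1 XOR p5 = True XOR True = False
NOT (p5 XOR p1) XOR (p1 XOR p5) = True XOR False = True
p1 XOR (NOT (p5 XOR p1) XOR (p1 XOR p5)) = True XOR True = False
NOT (p5 IFF p1) IMPLIES (p1 XOR (NOT (p5 XOR p1) XOR (p1 XOR p5))) = False IMPLIES False = True
p5 AND p1 = True AND True = True
(p5 AND p1) XOR p5 = True XOR True = False
NOT ((p5 AND p1) XOR p5) = NOT False = True
NOT ((p5 AND p1) XOR p5) XOR p1 = True XOR True = False
(NOT ((p5 AND p1) XOR p5) XOR p1) IMPLIES p1 = False IMPLIES True = True
NOT ((NOT ((p5 AND p1) XOR p5) XOR p1) IMPLIES p1) = NOT True = False
NOT ((NOT ((p5 AND p1) XOR p5) XOR p1) IMPLIES p1) XOR p5 = False XOR True = True
(NOT (p5 IFF p1) IMPLIES (p1 XOR (NOT (p5 XOR p1) XOR (p1 XOR p5)))) XOR (NOT ((NOT ((p5 AND p1) XOR p5) XOR p1) IMPLIES p1) XOR p5) = True XOR True = False
(p1 XOR (p1 IFF p5)) IFF ((NOT (p5 IFF p1) IMPLIES (p1 XOR (NOT (p5 XOR p1) XOR (p1 XOR p5)))) XOR (NOT ((NOT ((p5 AND p1) XOR p5) XOR p1) IMPLIES p1) XOR p5)) = False IFF False = True

True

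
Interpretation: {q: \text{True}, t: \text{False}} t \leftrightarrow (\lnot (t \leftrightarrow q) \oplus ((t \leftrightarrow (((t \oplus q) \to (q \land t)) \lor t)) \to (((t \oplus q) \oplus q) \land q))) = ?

t \leftrightarrow q = \text{False} \leftrightarrow \text{True} = \text{False}
\lnot (t \leftrightarrow q) = \lnot \text{False} = \text{True}
t \oplus q = \text{False} \oplus \text{True} = \text{True}
q \land t = \text{True} \land \text{False} = \text{False}
(t \oplus q) \to (q \land t) = \text{True} \to \text{False} = \text{False}
((t \oplus q) \to (q \land t)) \lor t = \text{False} \lor \text{False} = \text{False}
t \leftrightarrow (((t \oplus q) \to (q \land t)) \lor t) = \text{False} \leftrightarrow \text{False} = \text{True}
t \oplus q = \text{False} \oplus \text{True} = \text{True}
(t \oplus q) \oplus q = \text{True} \oplus \text{True} = \text{False}
((t \oplus q) \oplus q) \land q = \text{False} \land \text{True} = \text{False}
(t \leftrightarrow (((t \oplus q) \to (q \land t)) \lor t)) \to (((t \oplus q) \oplus q) \land q) = \text{True} \to \text{False} = \text{False}
\lnot (t \leftrightarrow q) \oplus ((t \leftrightarrow (((t \oplus q) \to (q \land t)) \lor t)) \to (((t \oplus q) \oplus q) \land q)) = \text{True} \oplus \text{False} = \text{True}
t \leftrightarrow (\lnot (t \leftrightarrow q) \oplus ((t \leftrightarrow (((t \oplus q) \to (q \land t)) \lor t)) \to (((t \oplus q) \oplus q) \land q))) = \text{False} \leftrightarrow \text{True} = \text{False}

\text{False}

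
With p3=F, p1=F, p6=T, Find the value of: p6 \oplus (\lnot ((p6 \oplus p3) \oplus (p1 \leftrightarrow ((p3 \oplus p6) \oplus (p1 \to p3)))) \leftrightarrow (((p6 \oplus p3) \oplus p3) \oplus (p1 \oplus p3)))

F

p6 \oplus p3 = T \oplus F = T
p3 \oplus p6 = F \oplus T = T
p1 \to p3 = F \to F = T
(p3 \oplus p6) \oplus (p1 \to p3) = T \oplus T = F
p1 \leftrightarrow ((p3 \oplus p6) \oplus (p1 \to p3)) = F \leftrightarrow F = T
(p6 \oplus p3) \oplus (p1 \leftrightarrow ((p3 \oplus p6) \oplus (p1 \to p3))) = T \oplus T = F
\lnot ((p6 \oplus p3) \oplus (p1 \leftrightarrow ((p3 \oplus p6) \oplus (p1 \to p3)))) = \lnot F = T
p6 \oplus p3 = T \oplus F = T
(p6 \oplus p3) \oplus p3 = T \oplus F = T
p1 \oplus p3 = F \oplus F = F
((p6 \oplus p3) \oplus p3) \oplus (p1 \oplus p3) = T \oplus F = T
\lnot ((p6 \oplus p3) \oplus (p1 \leftrightarrow ((p3 \oplus p6) \oplus (p1 \to p3)))) \leftrightarrow (((p6 \oplus p3) \oplus p3) \oplus (p1 \oplus p3)) = T \leftrightarrow T = T
p6 \oplus (\lnot ((p6 \oplus p3) \oplus (p1 \leftrightarrow ((p3 \oplus p6) \oplus (p1 \to p3)))) \leftrightarrow (((p6 \oplus p3) \oplus p3) \oplus (p1 \oplus p3))) = T \oplus T = F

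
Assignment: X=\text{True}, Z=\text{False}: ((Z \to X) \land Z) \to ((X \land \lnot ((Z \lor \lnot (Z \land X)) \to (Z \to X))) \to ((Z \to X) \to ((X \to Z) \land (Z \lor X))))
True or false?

\text{True}

Substituting X=\text{True}, Z=\text{False}:
Z \to X = \text{False} \to \text{True} = \text{True}
(Z \to X) \land Z = \text{True} \land \text{False} = \text{False}
Z \land X = \text{False} \land \text{True} = \text{False}
\lnot (Z \land X) = \lnot \text{False} = \text{True}
Z \lor \lnot (Z \land X) = \text{False} \lor \text{True} = \text{True}
Z \to X = \text{False} \to \text{True} = \text{True}
(Z \lor \lnot (Z \land X)) \to (Z \to X) = \text{True} \to \text{True} = \text{True}
\lnot ((Z \lor \lnot (Z \land X)) \to (Z \to X)) = \lnot \text{True} = \text{False}
X \land \lnot ((Z \lor \lnot (Z \land X)) \to (Z \to X)) = \text{True} \land \text{False} = \text{False}
Z \to X = \text{False} \to \text{True} = \text{True}
X \to Z = \text{True} \to \text{False} = \text{False}
Z \lor X = \text{False} \lor \text{True} = \text{True}
(X \to Z) \land (Z \lor X) = \text{False} \land \text{True} = \text{False}
(Z \to X) \to ((X \to Z) \land (Z \lor X)) = \text{True} \to \text{False} = \text{False}
(X \land \lnot ((Z \lor \lnot (Z \land X)) \to (Z \to X))) \to ((Z \to X) \to ((X \to Z) \land (Z \lor X))) = \text{False} \to \text{False} = \text{True}
((Z \to X) \land Z) \to ((X \land \lnot ((Z \lor \lnot (Z \land X)) \to (Z \to X))) \to ((Z \to X) \to ((X \to Z) \land (Z \lor X)))) = \text{False} \to \text{True} = \text{True}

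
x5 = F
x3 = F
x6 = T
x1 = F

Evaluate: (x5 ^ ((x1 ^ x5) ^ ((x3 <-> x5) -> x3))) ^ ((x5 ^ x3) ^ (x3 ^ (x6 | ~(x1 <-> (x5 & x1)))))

T

x1 ^ x5 = F ^ F = F
x3 <-> x5 = F <-> F = T
(x3 <-> x5) -> x3 = T -> F = F
(x1 ^ x5) ^ ((x3 <-> x5) -> x3) = F ^ F = F
x5 ^ ((x1 ^ x5) ^ ((x3 <-> x5) -> x3)) = F ^ F = F
x5 ^ x3 = F ^ F = F
x5 & x1 = F & F = F
x1 <-> (x5 & x1) = F <-> F = T
~(x1 <-> (x5 & x1)) = ~T = F
x6 | ~(x1 <-> (x5 & x1)) = T | F = T
x3 ^ (x6 | ~(x1 <-> (x5 & x1))) = F ^ T = T
(x5 ^ x3) ^ (x3 ^ (x6 | ~(x1 <-> (x5 & x1)))) = F ^ T = T
(x5 ^ ((x1 ^ x5) ^ ((x3 <-> x5) -> x3))) ^ ((x5 ^ x3) ^ (x3 ^ (x6 | ~(x1 <-> (x5 & x1))))) = F ^ T = T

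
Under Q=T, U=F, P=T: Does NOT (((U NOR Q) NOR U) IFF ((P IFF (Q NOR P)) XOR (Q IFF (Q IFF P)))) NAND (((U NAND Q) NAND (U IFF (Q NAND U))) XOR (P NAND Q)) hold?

T

U NOR Q = F NOR T = F
(U NOR Q) NOR U = F NOR F = T
Q NOR P = T NOR T = F
P IFF (Q NOR P) = T IFF F = F
Q IFF P = T IFF T = T
Q IFF (Q IFF P) = T IFF T = T
(P IFF (Q NOR P)) XOR (Q IFF (Q IFF P)) = F XOR T = T
((U NOR Q) NOR U) IFF ((P IFF (Q NOR P)) XOR (Q IFF (Q IFF P))) = T IFF T = T
NOT (((U NOR Q) NOR U) IFF ((P IFF (Q NOR P)) XOR (Q IFF (Q IFF P)))) = NOT T = F
U NAND Q = F NAND T = T
Q NAND U = T NAND F = T
U IFF (Q NAND U) = F IFF T = F
(U NAND Q) NAND (U IFF (Q NAND U)) = T NAND F = T
P NAND Q = T NAND T = F
((U NAND Q) NAND (U IFF (Q NAND U))) XOR (P NAND Q) = T XOR F = T
NOT (((U NOR Q) NOR U) IFF ((P IFF (Q NOR P)) XOR (Q IFF (Q IFF P)))) NAND (((U NAND Q) NAND (U IFF (Q NAND U))) XOR (P NAND Q)) = F NAND T = T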